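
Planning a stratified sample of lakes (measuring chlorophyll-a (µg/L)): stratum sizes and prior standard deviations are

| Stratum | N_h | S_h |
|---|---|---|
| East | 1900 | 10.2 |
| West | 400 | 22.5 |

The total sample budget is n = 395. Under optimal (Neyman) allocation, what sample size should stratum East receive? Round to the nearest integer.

270

Neyman allocation: n_h = n · N_h S_h / Σ N_i S_i, with n = 395.
  stratum East: N_h·S_h = 1900·10.2 = 19380.00
  stratum West: N_h·S_h = 400·22.5 = 9000.00
Σ N_h S_h = 28380.00
n for stratum East = 395·19380.00/28380.00 = 269.736 → 270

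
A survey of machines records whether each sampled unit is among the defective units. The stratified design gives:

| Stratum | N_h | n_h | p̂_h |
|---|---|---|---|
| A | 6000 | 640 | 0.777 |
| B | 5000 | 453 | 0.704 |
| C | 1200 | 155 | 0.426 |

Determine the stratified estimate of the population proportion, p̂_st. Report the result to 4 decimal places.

p̂_st ≈ 0.7126

N = 12200; stratum weights W_h = N_h/N.
p̂_st = Σ W_h p̂_h = (6000·0.777 + 5000·0.704 + 1200·0.426)/12200 = 0.71256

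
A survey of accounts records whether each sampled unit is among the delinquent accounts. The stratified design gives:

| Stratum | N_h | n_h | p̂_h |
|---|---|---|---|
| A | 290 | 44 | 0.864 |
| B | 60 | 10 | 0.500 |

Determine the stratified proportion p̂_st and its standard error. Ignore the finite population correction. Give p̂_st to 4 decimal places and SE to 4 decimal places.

N = 350; stratum weights W_h = N_h/N.
p̂_st = Σ W_h p̂_h = (290·0.864 + 60·0.500)/350 = 0.80160
V̂(p̂_st) = Σ W_h² p̂_h(1−p̂_h)/(n_h−1):
  stratum A: (290/350)²·0.864·0.136/43 = 0.00187605
  stratum B: (60/350)²·0.500·0.500/9 = 0.000816327
V̂(p̂_st) = 0.00269238; SE = √V̂ = 0.0518881

p̂_st ≈ 0.8016, SE ≈ 0.0519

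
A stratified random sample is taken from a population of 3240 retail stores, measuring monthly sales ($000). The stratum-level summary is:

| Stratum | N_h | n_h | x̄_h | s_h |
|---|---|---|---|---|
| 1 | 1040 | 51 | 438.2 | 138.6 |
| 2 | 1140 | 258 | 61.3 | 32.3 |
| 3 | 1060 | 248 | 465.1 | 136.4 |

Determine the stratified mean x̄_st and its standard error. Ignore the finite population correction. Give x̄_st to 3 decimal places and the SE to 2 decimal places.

x̄_st = Σ W_h x̄_h = (1040·438.2 + 1140·61.3 + 1060·465.1)/3240 = 314.38765
V̂(x̄_st) = Σ W_h² s_h²/n_h, with W_h = N_h/N and N = 3240:
  stratum 1: (1040/3240)²·138.6²/51 = 38.809
  stratum 2: (1140/3240)²·32.3²/258 = 0.500616
  stratum 3: (1060/3240)²·136.4²/248 = 8.02969
V̂(x̄_st) = 47.3393
SE(x̄_st) = √47.3393 = 6.88036

x̄_st ≈ 314.388, SE ≈ 6.88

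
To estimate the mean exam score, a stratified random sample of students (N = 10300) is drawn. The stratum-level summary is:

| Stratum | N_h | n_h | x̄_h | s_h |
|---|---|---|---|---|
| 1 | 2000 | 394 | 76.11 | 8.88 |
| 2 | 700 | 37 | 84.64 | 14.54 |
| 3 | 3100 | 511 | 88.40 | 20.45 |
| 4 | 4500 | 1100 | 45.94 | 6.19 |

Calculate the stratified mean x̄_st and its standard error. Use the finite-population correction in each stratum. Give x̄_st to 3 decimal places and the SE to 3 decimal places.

x̄_st = Σ W_h x̄_h = (2000·76.11 + 700·84.64 + 3100·88.40 + 4500·45.94)/10300 = 67.20757
V̂(x̄_st) = Σ W_h² (1 − n_h/N_h) s_h²/n_h, with W_h = N_h/N and N = 10300:
  stratum 1: (2000/10300)²·(1 − 394/2000)·8.88²/394 = 0.00605942
  stratum 2: (700/10300)²·(1 − 37/700)·14.54²/37 = 0.0249956
  stratum 3: (3100/10300)²·(1 − 511/3100)·20.45²/511 = 0.0619135
  stratum 4: (4500/10300)²·(1 − 1100/4500)·6.19²/1100 = 0.00502349
V̂(x̄_st) = 0.097992
SE(x̄_st) = √0.097992 = 0.313037

x̄_st ≈ 67.208, SE ≈ 0.313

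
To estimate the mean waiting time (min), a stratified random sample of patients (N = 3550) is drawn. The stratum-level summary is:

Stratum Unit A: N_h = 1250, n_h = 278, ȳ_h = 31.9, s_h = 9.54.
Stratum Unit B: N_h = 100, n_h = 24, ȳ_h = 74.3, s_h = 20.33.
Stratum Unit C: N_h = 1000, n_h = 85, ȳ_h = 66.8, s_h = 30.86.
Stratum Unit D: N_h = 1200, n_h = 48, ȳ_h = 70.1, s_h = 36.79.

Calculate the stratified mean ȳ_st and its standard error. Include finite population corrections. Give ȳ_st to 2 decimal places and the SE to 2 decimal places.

ȳ_st ≈ 55.84, SE ≈ 1.99

ȳ_st = Σ W_h ȳ_h = (1250·31.9 + 100·74.3 + 1000·66.8 + 1200·70.1)/3550 = 55.83803
V̂(ȳ_st) = Σ W_h² (1 − n_h/N_h) s_h²/n_h, with W_h = N_h/N and N = 3550:
  stratum Unit A: (1250/3550)²·(1 − 278/1250)·9.54²/278 = 0.0315625
  stratum Unit B: (100/3550)²·(1 − 24/100)·20.33²/24 = 0.0103853
  stratum Unit C: (1000/3550)²·(1 − 85/1000)·30.86²/85 = 0.813462
  stratum Unit D: (1200/3550)²·(1 − 48/1200)·36.79²/48 = 3.09311
V̂(ȳ_st) = 3.94852
SE(ȳ_st) = √3.94852 = 1.98709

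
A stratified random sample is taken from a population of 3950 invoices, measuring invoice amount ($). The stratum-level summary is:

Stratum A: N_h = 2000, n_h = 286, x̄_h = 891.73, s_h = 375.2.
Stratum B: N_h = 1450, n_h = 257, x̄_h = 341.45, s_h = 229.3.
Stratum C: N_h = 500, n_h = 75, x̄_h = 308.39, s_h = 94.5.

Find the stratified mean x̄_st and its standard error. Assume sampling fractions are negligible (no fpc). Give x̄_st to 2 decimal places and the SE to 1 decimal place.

x̄_st = Σ W_h x̄_h = (2000·891.73 + 1450·341.45 + 500·308.39)/3950 = 615.88797
V̂(x̄_st) = Σ W_h² s_h²/n_h, with W_h = N_h/N and N = 3950:
  stratum A: (2000/3950)²·375.2²/286 = 126.19
  stratum B: (1450/3950)²·229.3²/257 = 27.5687
  stratum C: (500/3950)²·94.5²/75 = 1.90787
V̂(x̄_st) = 155.667
SE(x̄_st) = √155.667 = 12.4766

x̄_st ≈ 615.89, SE ≈ 12.5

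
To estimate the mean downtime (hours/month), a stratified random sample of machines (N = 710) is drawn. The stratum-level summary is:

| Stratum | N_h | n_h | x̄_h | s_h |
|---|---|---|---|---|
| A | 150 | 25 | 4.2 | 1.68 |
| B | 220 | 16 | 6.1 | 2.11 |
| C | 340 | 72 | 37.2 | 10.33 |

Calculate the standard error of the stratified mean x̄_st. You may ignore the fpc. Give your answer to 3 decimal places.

V̂(x̄_st) = Σ W_h² s_h²/n_h, with W_h = N_h/N and N = 710:
  stratum A: (150/710)²·1.68²/25 = 0.005039
  stratum B: (220/710)²·2.11²/16 = 0.0267161
  stratum C: (340/710)²·10.33²/72 = 0.339867
V̂(x̄_st) = 0.371622
SE(x̄_st) = √0.371622 = 0.609608

SE(x̄_st) ≈ 0.610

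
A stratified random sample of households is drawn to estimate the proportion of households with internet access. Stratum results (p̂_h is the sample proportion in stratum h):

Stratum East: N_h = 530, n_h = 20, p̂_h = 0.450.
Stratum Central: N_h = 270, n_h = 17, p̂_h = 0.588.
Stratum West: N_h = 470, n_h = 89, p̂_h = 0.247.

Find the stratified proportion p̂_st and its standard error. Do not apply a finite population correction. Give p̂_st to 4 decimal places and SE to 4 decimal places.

p̂_st ≈ 0.4042, SE ≈ 0.0569

N = 1270; stratum weights W_h = N_h/N.
p̂_st = Σ W_h p̂_h = (530·0.450 + 270·0.588 + 470·0.247)/1270 = 0.40421
V̂(p̂_st) = Σ W_h² p̂_h(1−p̂_h)/(n_h−1):
  stratum East: (530/1270)²·0.450·0.550/19 = 0.00226864
  stratum Central: (270/1270)²·0.588·0.412/16 = 0.000684344
  stratum West: (470/1270)²·0.247·0.753/88 = 0.000289466
V̂(p̂_st) = 0.00324245; SE = √V̂ = 0.0569425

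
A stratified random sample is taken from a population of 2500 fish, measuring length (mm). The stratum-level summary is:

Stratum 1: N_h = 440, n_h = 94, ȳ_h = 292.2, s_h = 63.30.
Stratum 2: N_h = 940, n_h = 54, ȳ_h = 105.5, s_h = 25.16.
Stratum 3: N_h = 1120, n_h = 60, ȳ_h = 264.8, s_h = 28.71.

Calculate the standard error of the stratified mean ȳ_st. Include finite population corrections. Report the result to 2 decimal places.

V̂(ȳ_st) = Σ W_h² (1 − n_h/N_h) s_h²/n_h, with W_h = N_h/N and N = 2500:
  stratum 1: (440/2500)²·(1 − 94/440)·63.30²/94 = 1.03831
  stratum 2: (940/2500)²·(1 − 54/940)·25.16²/54 = 1.5621
  stratum 3: (1120/2500)²·(1 − 60/1120)·28.71²/60 = 2.60951
V̂(ȳ_st) = 5.20992
SE(ȳ_st) = √5.20992 = 2.28253

SE(ȳ_st) ≈ 2.28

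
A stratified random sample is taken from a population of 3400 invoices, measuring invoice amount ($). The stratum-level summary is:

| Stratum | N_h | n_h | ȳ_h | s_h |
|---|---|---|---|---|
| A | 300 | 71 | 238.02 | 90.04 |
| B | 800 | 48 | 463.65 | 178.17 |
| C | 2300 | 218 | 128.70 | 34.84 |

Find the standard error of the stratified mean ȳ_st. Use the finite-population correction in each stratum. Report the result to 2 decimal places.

V̂(ȳ_st) = Σ W_h² (1 − n_h/N_h) s_h²/n_h, with W_h = N_h/N and N = 3400:
  stratum A: (300/3400)²·(1 − 71/300)·90.04²/71 = 0.678596
  stratum B: (800/3400)²·(1 − 48/800)·178.17²/48 = 34.4174
  stratum C: (2300/3400)²·(1 − 218/2300)·34.84²/218 = 2.30648
V̂(ȳ_st) = 37.4025
SE(ȳ_st) = √37.4025 = 6.11576

SE(ȳ_st) ≈ 6.12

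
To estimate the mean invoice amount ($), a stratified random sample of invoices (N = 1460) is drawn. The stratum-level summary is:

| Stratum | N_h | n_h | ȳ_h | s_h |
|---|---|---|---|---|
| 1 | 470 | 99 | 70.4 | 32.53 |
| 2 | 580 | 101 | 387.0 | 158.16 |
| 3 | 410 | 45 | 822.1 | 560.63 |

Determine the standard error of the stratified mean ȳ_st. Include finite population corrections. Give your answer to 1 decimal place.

SE(ȳ_st) ≈ 22.9

V̂(ȳ_st) = Σ W_h² (1 − n_h/N_h) s_h²/n_h, with W_h = N_h/N and N = 1460:
  stratum 1: (470/1460)²·(1 − 99/470)·32.53²/99 = 0.874378
  stratum 2: (580/1460)²·(1 − 101/580)·158.16²/101 = 32.2797
  stratum 3: (410/1460)²·(1 − 45/410)·560.63²/45 = 490.356
V̂(ȳ_st) = 523.51
SE(ȳ_st) = √523.51 = 22.8803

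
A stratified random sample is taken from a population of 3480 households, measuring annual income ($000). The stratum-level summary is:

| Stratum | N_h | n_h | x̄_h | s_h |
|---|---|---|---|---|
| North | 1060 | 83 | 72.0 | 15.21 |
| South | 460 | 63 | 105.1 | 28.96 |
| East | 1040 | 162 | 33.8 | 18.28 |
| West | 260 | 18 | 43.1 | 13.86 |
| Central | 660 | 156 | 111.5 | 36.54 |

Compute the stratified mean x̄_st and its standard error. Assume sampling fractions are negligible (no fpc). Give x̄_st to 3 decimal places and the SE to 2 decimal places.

x̄_st ≈ 70.291, SE ≈ 1.02

x̄_st = Σ W_h x̄_h = (1060·72.0 + 460·105.1 + 1040·33.8 + 260·43.1 + 660·111.5)/3480 = 70.29138
V̂(x̄_st) = Σ W_h² s_h²/n_h, with W_h = N_h/N and N = 3480:
  stratum North: (1060/3480)²·15.21²/83 = 0.258603
  stratum South: (460/3480)²·28.96²/63 = 0.232602
  stratum East: (1040/3480)²·18.28²/162 = 0.184224
  stratum West: (260/3480)²·13.86²/18 = 0.059572
  stratum Central: (660/3480)²·36.54²/156 = 0.307852
V̂(x̄_st) = 1.04285
SE(x̄_st) = √1.04285 = 1.0212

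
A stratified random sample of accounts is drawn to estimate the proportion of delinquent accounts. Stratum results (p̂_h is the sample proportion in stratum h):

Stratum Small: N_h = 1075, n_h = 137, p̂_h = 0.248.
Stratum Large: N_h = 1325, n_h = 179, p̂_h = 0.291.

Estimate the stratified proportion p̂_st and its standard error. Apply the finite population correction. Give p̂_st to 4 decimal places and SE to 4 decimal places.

p̂_st ≈ 0.2717, SE ≈ 0.0234

N = 2400; stratum weights W_h = N_h/N.
p̂_st = Σ W_h p̂_h = (1075·0.248 + 1325·0.291)/2400 = 0.27174
V̂(p̂_st) = Σ W_h² (1 − n_h/N_h) p̂_h(1−p̂_h)/(n_h−1):
  stratum Small: (1075/2400)²·(1 − 137/1075)·0.248·0.752/136 = 0.00024006
  stratum Large: (1325/2400)²·(1 − 179/1325)·0.291·0.709/178 = 0.000305561
V̂(p̂_st) = 0.00054562; SE = √V̂ = 0.0233585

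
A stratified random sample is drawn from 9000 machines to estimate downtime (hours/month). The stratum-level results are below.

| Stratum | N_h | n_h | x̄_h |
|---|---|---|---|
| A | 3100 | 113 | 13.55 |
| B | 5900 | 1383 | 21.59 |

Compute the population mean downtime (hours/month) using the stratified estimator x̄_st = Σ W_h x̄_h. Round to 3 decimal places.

N = Σ N_h = 9000. Stratum weights W_h = N_h/N.
x̄_st = (3100·13.55 + 5900·21.59) / 9000 = 18.82067

x̄_st ≈ 18.821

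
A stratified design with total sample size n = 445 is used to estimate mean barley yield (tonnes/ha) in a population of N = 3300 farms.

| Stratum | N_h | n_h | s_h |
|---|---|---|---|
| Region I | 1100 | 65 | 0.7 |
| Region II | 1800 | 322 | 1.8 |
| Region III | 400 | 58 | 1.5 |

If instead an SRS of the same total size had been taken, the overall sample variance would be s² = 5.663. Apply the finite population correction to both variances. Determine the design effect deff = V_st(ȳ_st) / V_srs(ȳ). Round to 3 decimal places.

V̂(ȳ_st) = Σ W_h² (1 − n_h/N_h) s_h²/n_h, with W_h = N_h/N and N = 3300:
  stratum Region I: (1100/3300)²·(1 − 65/1100)·0.7²/65 = 0.000788112
  stratum Region II: (1800/3300)²·(1 − 322/1800)·1.8²/322 = 0.00245815
  stratum Region III: (400/3300)²·(1 − 58/400)·1.5²/58 = 0.000487318
V_st = 0.00373358
V_srs = (1 − 445/3300)·5.663/445 = 0.0110098
deff = V_st / V_srs = 0.00373358/0.0110098 = 0.3391

deff ≈ 0.339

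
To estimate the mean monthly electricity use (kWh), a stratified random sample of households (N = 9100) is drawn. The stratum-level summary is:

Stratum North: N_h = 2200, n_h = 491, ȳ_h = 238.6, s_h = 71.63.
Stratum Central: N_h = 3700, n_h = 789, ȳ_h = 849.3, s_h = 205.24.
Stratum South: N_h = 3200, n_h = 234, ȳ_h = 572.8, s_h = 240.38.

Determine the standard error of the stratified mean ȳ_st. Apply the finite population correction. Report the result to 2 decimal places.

SE(ȳ_st) ≈ 5.98

V̂(ȳ_st) = Σ W_h² (1 − n_h/N_h) s_h²/n_h, with W_h = N_h/N and N = 9100:
  stratum North: (2200/9100)²·(1 − 491/2200)·71.63²/491 = 0.47445
  stratum Central: (3700/9100)²·(1 − 789/3700)·205.24²/789 = 6.94398
  stratum South: (3200/9100)²·(1 − 234/3200)·240.38²/234 = 28.3021
V̂(ȳ_st) = 35.7206
SE(ȳ_st) = √35.7206 = 5.97667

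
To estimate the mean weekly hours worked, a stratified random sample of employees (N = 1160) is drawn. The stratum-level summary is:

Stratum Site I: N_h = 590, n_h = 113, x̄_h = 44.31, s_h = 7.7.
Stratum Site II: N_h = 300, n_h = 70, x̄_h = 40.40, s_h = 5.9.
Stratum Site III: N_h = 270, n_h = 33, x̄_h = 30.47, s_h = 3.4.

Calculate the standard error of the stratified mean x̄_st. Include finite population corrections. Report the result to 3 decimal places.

V̂(x̄_st) = Σ W_h² (1 − n_h/N_h) s_h²/n_h, with W_h = N_h/N and N = 1160:
  stratum Site I: (590/1160)²·(1 − 113/590)·7.7²/113 = 0.109738
  stratum Site II: (300/1160)²·(1 − 70/300)·5.9²/70 = 0.0254999
  stratum Site III: (270/1160)²·(1 − 33/270)·3.4²/33 = 0.0166587
V̂(x̄_st) = 0.151897
SE(x̄_st) = √0.151897 = 0.389739

SE(x̄_st) ≈ 0.390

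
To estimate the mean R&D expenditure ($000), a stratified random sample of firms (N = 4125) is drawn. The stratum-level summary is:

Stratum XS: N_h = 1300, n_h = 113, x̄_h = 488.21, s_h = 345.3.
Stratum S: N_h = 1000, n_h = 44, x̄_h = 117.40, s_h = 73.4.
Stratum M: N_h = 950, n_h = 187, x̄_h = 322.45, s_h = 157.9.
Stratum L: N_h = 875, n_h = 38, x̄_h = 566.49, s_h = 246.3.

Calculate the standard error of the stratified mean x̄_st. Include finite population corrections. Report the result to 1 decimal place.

V̂(x̄_st) = Σ W_h² (1 − n_h/N_h) s_h²/n_h, with W_h = N_h/N and N = 4125:
  stratum XS: (1300/4125)²·(1 − 113/1300)·345.3²/113 = 95.6887
  stratum S: (1000/4125)²·(1 − 44/1000)·73.4²/44 = 6.87938
  stratum M: (950/4125)²·(1 − 187/950)·157.9²/187 = 5.67967
  stratum L: (875/4125)²·(1 − 38/875)·246.3²/38 = 68.7117
V̂(x̄_st) = 176.96
SE(x̄_st) = √176.96 = 13.3026

SE(x̄_st) ≈ 13.3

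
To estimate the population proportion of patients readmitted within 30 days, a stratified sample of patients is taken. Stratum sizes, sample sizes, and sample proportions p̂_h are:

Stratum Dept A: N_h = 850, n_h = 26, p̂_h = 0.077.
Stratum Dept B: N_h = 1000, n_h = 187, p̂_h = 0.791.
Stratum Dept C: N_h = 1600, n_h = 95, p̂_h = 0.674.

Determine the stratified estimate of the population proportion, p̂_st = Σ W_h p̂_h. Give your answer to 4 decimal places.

p̂_st ≈ 0.5608

N = 3450; stratum weights W_h = N_h/N.
p̂_st = Σ W_h p̂_h = (850·0.077 + 1000·0.791 + 1600·0.674)/3450 = 0.56083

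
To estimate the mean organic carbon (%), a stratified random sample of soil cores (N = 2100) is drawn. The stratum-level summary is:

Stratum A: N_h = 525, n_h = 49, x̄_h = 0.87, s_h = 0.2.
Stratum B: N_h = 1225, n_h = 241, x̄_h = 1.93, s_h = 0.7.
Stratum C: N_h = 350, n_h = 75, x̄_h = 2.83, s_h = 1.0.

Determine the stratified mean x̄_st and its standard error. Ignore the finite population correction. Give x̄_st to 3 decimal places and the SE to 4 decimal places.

x̄_st = Σ W_h x̄_h = (525·0.87 + 1225·1.93 + 350·2.83)/2100 = 1.81500
V̂(x̄_st) = Σ W_h² s_h²/n_h, with W_h = N_h/N and N = 2100:
  stratum A: (525/2100)²·0.2²/49 = 5.10204e-05
  stratum B: (1225/2100)²·0.7²/241 = 0.000691851
  stratum C: (350/2100)²·1.0²/75 = 0.00037037
V̂(x̄_st) = 0.00111324
SE(x̄_st) = √0.00111324 = 0.0333653

x̄_st ≈ 1.815, SE ≈ 0.0334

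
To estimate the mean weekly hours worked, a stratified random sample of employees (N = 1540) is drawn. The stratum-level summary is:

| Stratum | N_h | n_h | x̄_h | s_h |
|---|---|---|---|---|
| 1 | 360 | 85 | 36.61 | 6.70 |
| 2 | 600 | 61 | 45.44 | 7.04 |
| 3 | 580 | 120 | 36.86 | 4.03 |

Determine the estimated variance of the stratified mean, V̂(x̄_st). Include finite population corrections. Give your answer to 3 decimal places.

V̂(x̄_st) = Σ W_h² (1 − n_h/N_h) s_h²/n_h, with W_h = N_h/N and N = 1540:
  stratum 1: (360/1540)²·(1 − 85/360)·6.70²/85 = 0.0220457
  stratum 2: (600/1540)²·(1 − 61/600)·7.04²/61 = 0.110793
  stratum 3: (580/1540)²·(1 − 120/580)·4.03²/120 = 0.0152256
V̂(x̄_st) = 0.148065

V̂(x̄_st) ≈ 0.148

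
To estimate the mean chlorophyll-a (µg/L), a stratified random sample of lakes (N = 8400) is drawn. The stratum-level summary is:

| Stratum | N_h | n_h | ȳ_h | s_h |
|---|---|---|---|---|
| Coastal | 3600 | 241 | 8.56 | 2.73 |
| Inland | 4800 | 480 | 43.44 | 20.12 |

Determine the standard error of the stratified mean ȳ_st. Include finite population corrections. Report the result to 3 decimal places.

V̂(ȳ_st) = Σ W_h² (1 − n_h/N_h) s_h²/n_h, with W_h = N_h/N and N = 8400:
  stratum Coastal: (3600/8400)²·(1 − 241/3600)·2.73²/241 = 0.00529983
  stratum Inland: (4800/8400)²·(1 − 480/4800)·20.12²/480 = 0.247846
V̂(ȳ_st) = 0.253145
SE(ȳ_st) = √0.253145 = 0.503136

SE(ȳ_st) ≈ 0.503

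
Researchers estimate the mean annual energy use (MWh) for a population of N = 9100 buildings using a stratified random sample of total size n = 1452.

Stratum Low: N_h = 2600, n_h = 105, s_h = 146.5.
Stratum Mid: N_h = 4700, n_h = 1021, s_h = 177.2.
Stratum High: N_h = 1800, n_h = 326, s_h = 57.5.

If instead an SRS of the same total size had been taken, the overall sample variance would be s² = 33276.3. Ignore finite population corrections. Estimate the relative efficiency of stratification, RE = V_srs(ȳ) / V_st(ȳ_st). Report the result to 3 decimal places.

RE ≈ 0.906

V̂(ȳ_st) = Σ W_h² s_h²/n_h, with W_h = N_h/N and N = 9100:
  stratum Low: (2600/9100)²·146.5²/105 = 16.6859
  stratum Mid: (4700/9100)²·177.2²/1021 = 8.20379
  stratum High: (1800/9100)²·57.5²/326 = 0.396808
V_st = 25.2865
V_srs = s²/n = 33276.3/1452 = 22.9176
Relative efficiency = V_srs / V_st = 22.9176/25.2865 = 0.9063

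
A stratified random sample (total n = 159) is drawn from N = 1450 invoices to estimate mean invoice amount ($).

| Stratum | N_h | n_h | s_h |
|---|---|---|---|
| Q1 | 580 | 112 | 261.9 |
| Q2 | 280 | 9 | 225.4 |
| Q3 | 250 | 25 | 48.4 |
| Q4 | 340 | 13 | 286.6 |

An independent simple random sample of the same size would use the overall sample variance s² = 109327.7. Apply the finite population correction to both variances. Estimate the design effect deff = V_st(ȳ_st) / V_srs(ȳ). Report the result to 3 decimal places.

V̂(ȳ_st) = Σ W_h² (1 − n_h/N_h) s_h²/n_h, with W_h = N_h/N and N = 1450:
  stratum Q1: (580/1450)²·(1 − 112/580)·261.9²/112 = 79.0662
  stratum Q2: (280/1450)²·(1 − 9/280)·225.4²/9 = 203.731
  stratum Q3: (250/1450)²·(1 − 25/250)·48.4²/25 = 2.5069
  stratum Q4: (340/1450)²·(1 − 13/340)·286.6²/13 = 334.118
V_st = 619.422
V_srs = (1 − 159/1450)·109327.7/159 = 612.197
deff = V_st / V_srs = 619.422/612.197 = 1.0118

deff ≈ 1.012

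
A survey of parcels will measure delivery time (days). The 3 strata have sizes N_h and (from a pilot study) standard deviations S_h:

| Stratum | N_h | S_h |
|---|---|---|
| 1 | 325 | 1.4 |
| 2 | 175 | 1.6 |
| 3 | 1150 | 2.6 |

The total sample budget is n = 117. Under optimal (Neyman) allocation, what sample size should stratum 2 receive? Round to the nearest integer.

9

Neyman allocation: n_h = n · N_h S_h / Σ N_i S_i, with n = 117.
  stratum 1: N_h·S_h = 325·1.4 = 455.00
  stratum 2: N_h·S_h = 175·1.6 = 280.00
  stratum 3: N_h·S_h = 1150·2.6 = 2990.00
Σ N_h S_h = 3725.00
n for stratum 2 = 117·280.00/3725.00 = 8.795 → 9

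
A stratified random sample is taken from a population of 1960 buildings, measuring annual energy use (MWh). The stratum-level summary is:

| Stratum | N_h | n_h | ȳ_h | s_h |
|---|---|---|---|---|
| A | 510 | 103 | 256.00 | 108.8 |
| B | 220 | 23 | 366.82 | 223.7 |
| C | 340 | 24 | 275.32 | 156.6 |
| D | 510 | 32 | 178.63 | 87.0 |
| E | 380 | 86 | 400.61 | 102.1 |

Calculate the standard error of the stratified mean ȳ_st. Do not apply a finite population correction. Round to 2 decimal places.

SE(ȳ_st) ≈ 9.30

V̂(ȳ_st) = Σ W_h² s_h²/n_h, with W_h = N_h/N and N = 1960:
  stratum A: (510/1960)²·108.8²/103 = 7.78124
  stratum B: (220/1960)²·223.7²/23 = 27.4118
  stratum C: (340/1960)²·156.6²/24 = 30.7481
  stratum D: (510/1960)²·87.0²/32 = 16.0146
  stratum E: (380/1960)²·102.1²/86 = 4.55626
V̂(ȳ_st) = 86.512
SE(ȳ_st) = √86.512 = 9.30118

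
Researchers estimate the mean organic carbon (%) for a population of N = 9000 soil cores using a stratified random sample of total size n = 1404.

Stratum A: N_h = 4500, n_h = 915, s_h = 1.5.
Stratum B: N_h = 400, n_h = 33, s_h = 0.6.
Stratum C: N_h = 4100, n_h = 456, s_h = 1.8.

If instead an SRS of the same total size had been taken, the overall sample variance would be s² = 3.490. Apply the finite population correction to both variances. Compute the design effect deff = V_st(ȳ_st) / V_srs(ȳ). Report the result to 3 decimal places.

deff ≈ 0.868

V̂(ȳ_st) = Σ W_h² (1 − n_h/N_h) s_h²/n_h, with W_h = N_h/N and N = 9000:
  stratum A: (4500/9000)²·(1 − 915/4500)·1.5²/915 = 0.000489754
  stratum B: (400/9000)²·(1 − 33/400)·0.6²/33 = 1.9771e-05
  stratum C: (4100/9000)²·(1 − 456/4100)·1.8²/456 = 0.00131056
V_st = 0.00182009
V_srs = (1 − 1404/9000)·3.490/1404 = 0.00209798
deff = V_st / V_srs = 0.00182009/0.00209798 = 0.8675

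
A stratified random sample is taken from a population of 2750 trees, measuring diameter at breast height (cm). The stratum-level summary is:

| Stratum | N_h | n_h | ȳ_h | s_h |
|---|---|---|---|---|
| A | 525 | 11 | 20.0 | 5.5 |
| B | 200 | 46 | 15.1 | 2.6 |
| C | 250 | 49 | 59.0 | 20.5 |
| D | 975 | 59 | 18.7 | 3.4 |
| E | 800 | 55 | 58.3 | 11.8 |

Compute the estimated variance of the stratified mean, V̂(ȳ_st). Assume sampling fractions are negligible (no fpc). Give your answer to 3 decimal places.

V̂(ȳ_st) = Σ W_h² s_h²/n_h, with W_h = N_h/N and N = 2750:
  stratum A: (525/2750)²·5.5²/11 = 0.100227
  stratum B: (200/2750)²·2.6²/46 = 0.000777291
  stratum C: (250/2750)²·20.5²/49 = 0.0708804
  stratum D: (975/2750)²·3.4²/59 = 0.0246292
  stratum E: (800/2750)²·11.8²/55 = 0.214248
V̂(ȳ_st) = 0.410762

V̂(ȳ_st) ≈ 0.411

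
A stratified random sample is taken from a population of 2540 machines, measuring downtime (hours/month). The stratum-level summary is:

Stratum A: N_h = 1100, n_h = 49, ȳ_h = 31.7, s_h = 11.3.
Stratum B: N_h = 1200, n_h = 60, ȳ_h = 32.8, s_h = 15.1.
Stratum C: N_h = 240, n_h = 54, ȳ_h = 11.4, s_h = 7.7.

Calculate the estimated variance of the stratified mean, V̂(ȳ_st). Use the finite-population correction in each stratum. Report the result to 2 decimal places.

V̂(ȳ_st) ≈ 1.28

V̂(ȳ_st) = Σ W_h² (1 − n_h/N_h) s_h²/n_h, with W_h = N_h/N and N = 2540:
  stratum A: (1100/2540)²·(1 − 49/1100)·11.3²/49 = 0.46697
  stratum B: (1200/2540)²·(1 − 60/1200)·15.1²/60 = 0.805789
  stratum C: (240/2540)²·(1 − 54/240)·7.7²/54 = 0.00759704
V̂(ȳ_st) = 1.28036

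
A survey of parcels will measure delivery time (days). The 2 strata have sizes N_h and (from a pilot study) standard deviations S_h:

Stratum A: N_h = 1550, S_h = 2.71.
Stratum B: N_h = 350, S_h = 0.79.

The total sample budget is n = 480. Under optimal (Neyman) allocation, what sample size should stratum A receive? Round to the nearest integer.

Neyman allocation: n_h = n · N_h S_h / Σ N_i S_i, with n = 480.
  stratum A: N_h·S_h = 1550·2.71 = 4200.50
  stratum B: N_h·S_h = 350·0.79 = 276.50
Σ N_h S_h = 4477.00
n for stratum A = 480·4200.50/4477.00 = 450.355 → 450

450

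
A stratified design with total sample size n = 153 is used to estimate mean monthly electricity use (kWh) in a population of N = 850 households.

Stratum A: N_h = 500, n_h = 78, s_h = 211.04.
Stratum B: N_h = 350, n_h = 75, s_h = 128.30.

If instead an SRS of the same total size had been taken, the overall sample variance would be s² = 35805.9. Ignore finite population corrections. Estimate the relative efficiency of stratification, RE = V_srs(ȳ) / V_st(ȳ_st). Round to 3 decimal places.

V̂(ȳ_st) = Σ W_h² s_h²/n_h, with W_h = N_h/N and N = 850:
  stratum A: (500/850)²·211.04²/78 = 197.577
  stratum B: (350/850)²·128.30²/75 = 37.2126
V_st = 234.79
V_srs = s²/n = 35805.9/153 = 234.025
Relative efficiency = V_srs / V_st = 234.025/234.79 = 0.9967

RE ≈ 0.997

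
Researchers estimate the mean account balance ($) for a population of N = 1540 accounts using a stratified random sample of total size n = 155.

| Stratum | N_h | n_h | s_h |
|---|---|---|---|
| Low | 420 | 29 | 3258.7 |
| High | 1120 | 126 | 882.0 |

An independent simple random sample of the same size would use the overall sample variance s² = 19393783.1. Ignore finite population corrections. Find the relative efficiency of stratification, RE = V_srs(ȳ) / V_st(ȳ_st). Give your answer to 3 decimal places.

V̂(ȳ_st) = Σ W_h² s_h²/n_h, with W_h = N_h/N and N = 1540:
  stratum Low: (420/1540)²·3258.7²/29 = 27236.3
  stratum High: (1120/1540)²·882.0²/126 = 3265.59
V_st = 30501.9
V_srs = s²/n = 19393783.1/155 = 125121
Relative efficiency = V_srs / V_st = 125121/30501.9 = 4.1021

RE ≈ 4.102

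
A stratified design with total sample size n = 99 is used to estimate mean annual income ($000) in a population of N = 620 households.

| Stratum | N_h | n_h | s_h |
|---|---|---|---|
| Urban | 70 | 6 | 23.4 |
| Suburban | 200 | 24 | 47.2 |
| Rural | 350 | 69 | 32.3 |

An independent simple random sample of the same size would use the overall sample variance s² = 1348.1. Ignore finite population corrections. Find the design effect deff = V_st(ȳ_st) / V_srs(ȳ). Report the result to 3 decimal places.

deff ≈ 1.149

V̂(ȳ_st) = Σ W_h² s_h²/n_h, with W_h = N_h/N and N = 620:
  stratum Urban: (70/620)²·23.4²/6 = 1.1633
  stratum Suburban: (200/620)²·47.2²/24 = 9.65938
  stratum Rural: (350/620)²·32.3²/69 = 4.81846
V_st = 15.6412
V_srs = s²/n = 1348.1/99 = 13.6172
deff = V_st / V_srs = 15.6412/13.6172 = 1.1486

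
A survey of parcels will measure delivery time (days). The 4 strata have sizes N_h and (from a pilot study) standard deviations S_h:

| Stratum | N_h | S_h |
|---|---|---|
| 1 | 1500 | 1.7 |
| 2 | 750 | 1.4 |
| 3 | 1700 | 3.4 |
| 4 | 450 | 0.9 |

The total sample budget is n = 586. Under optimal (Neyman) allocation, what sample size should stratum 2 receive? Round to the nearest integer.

Neyman allocation: n_h = n · N_h S_h / Σ N_i S_i, with n = 586.
  stratum 1: N_h·S_h = 1500·1.7 = 2550.00
  stratum 2: N_h·S_h = 750·1.4 = 1050.00
  stratum 3: N_h·S_h = 1700·3.4 = 5780.00
  stratum 4: N_h·S_h = 450·0.9 = 405.00
Σ N_h S_h = 9785.00
n for stratum 2 = 586·1050.00/9785.00 = 62.882 → 63

63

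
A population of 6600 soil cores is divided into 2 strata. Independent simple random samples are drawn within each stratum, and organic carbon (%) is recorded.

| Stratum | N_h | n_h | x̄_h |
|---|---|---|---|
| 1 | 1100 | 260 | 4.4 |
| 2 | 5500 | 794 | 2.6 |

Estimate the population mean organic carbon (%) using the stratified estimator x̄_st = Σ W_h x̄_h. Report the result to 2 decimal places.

N = Σ N_h = 6600. Stratum weights W_h = N_h/N.
x̄_st = (1100·4.4 + 5500·2.6) / 6600 = 2.9000

x̄_st ≈ 2.90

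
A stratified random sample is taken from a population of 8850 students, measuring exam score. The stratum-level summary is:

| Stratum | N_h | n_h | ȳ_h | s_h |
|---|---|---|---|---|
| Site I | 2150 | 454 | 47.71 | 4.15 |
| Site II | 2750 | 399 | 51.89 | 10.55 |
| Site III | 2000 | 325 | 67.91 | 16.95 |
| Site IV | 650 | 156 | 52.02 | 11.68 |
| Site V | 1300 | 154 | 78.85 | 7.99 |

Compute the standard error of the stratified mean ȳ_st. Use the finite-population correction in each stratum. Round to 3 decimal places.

V̂(ȳ_st) = Σ W_h² (1 − n_h/N_h) s_h²/n_h, with W_h = N_h/N and N = 8850:
  stratum Site I: (2150/8850)²·(1 − 454/2150)·4.15²/454 = 0.00176611
  stratum Site II: (2750/8850)²·(1 − 399/2750)·10.55²/399 = 0.0230267
  stratum Site III: (2000/8850)²·(1 − 325/2000)·16.95²/325 = 0.0378107
  stratum Site IV: (650/8850)²·(1 − 156/650)·11.68²/156 = 0.00358521
  stratum Site V: (1300/8850)²·(1 − 154/1300)·7.99²/154 = 0.00788523
V̂(ȳ_st) = 0.0740739
SE(ȳ_st) = √0.0740739 = 0.272165

SE(ȳ_st) ≈ 0.272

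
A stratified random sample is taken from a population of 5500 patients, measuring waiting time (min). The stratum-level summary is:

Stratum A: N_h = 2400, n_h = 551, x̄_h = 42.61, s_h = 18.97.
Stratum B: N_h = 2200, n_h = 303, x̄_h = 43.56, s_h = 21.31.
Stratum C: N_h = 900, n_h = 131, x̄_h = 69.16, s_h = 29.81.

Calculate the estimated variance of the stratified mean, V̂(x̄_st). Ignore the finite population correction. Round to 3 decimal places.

V̂(x̄_st) = Σ W_h² s_h²/n_h, with W_h = N_h/N and N = 5500:
  stratum A: (2400/5500)²·18.97²/551 = 0.12436
  stratum B: (2200/5500)²·21.31²/303 = 0.239797
  stratum C: (900/5500)²·29.81²/131 = 0.18164
V̂(x̄_st) = 0.545797

V̂(x̄_st) ≈ 0.546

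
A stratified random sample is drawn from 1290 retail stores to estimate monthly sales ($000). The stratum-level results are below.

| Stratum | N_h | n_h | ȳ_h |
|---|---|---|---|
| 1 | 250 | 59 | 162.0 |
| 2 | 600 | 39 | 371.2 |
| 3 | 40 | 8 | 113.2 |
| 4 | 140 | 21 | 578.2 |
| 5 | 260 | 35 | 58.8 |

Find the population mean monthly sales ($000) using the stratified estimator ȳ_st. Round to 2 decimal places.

N = Σ N_h = 1290. Stratum weights W_h = N_h/N.
ȳ_st = (250·162.0 + 600·371.2 + 40·113.2 + 140·578.2 + 260·58.8) / 1290 = 282.1581

ȳ_st ≈ 282.16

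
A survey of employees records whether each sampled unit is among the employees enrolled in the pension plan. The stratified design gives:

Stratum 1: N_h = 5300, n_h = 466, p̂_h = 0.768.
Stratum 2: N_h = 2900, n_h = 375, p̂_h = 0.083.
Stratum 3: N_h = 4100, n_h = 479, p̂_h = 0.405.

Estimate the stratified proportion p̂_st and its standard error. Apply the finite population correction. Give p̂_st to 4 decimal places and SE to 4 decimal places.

p̂_st ≈ 0.4855, SE ≈ 0.0111

N = 12300; stratum weights W_h = N_h/N.
p̂_st = Σ W_h p̂_h = (5300·0.768 + 2900·0.083 + 4100·0.405)/12300 = 0.48550
V̂(p̂_st) = Σ W_h² (1 − n_h/N_h) p̂_h(1−p̂_h)/(n_h−1):
  stratum 1: (5300/12300)²·(1 − 466/5300)·0.768·0.232/465 = 6.48886e-05
  stratum 2: (2900/12300)²·(1 − 375/2900)·0.083·0.917/374 = 9.84974e-06
  stratum 3: (4100/12300)²·(1 − 479/4100)·0.405·0.595/478 = 4.94705e-05
V̂(p̂_st) = 0.000124209; SE = √V̂ = 0.0111449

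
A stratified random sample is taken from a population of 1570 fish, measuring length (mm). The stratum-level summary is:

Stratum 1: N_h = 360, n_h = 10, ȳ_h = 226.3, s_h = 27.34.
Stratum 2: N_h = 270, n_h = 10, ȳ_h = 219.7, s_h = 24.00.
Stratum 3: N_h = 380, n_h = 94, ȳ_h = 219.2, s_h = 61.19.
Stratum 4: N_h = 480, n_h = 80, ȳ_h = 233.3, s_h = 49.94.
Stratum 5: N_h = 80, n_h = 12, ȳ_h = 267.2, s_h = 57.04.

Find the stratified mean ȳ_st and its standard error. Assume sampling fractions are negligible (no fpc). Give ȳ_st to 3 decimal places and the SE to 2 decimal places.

ȳ_st ≈ 227.671, SE ≈ 3.40

ȳ_st = Σ W_h ȳ_h = (360·226.3 + 270·219.7 + 380·219.2 + 480·233.3 + 80·267.2)/1570 = 227.67070
V̂(ȳ_st) = Σ W_h² s_h²/n_h, with W_h = N_h/N and N = 1570:
  stratum 1: (360/1570)²·27.34²/10 = 3.93009
  stratum 2: (270/1570)²·24.00²/10 = 1.70353
  stratum 3: (380/1570)²·61.19²/94 = 2.33346
  stratum 4: (480/1570)²·49.94²/80 = 2.914
  stratum 5: (80/1570)²·57.04²/12 = 0.703977
V̂(ȳ_st) = 11.5851
SE(ȳ_st) = √11.5851 = 3.40368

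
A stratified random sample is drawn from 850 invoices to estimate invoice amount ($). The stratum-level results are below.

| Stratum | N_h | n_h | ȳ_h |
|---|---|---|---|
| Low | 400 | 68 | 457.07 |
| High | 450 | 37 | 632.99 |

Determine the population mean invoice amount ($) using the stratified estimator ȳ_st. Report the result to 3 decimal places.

ȳ_st ≈ 550.204

N = Σ N_h = 850. Stratum weights W_h = N_h/N.
ȳ_st = (400·457.07 + 450·632.99) / 850 = 550.20412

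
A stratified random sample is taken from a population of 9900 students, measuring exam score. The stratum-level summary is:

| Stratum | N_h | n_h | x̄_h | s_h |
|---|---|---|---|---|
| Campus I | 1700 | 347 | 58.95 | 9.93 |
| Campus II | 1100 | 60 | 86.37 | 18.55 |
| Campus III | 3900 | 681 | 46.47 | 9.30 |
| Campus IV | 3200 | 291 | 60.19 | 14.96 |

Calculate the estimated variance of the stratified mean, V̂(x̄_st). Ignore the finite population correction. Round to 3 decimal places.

V̂(x̄_st) = Σ W_h² s_h²/n_h, with W_h = N_h/N and N = 9900:
  stratum Campus I: (1700/9900)²·9.93²/347 = 0.00837908
  stratum Campus II: (1100/9900)²·18.55²/60 = 0.070803
  stratum Campus III: (3900/9900)²·9.30²/681 = 0.0197096
  stratum Campus IV: (3200/9900)²·14.96²/291 = 0.0803526
V̂(x̄_st) = 0.179244

V̂(x̄_st) ≈ 0.179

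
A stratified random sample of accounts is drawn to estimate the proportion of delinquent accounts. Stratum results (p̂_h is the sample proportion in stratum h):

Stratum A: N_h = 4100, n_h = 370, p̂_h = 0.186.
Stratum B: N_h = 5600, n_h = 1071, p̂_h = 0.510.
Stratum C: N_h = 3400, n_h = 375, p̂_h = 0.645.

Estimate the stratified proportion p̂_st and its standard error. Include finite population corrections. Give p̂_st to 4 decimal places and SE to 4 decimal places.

p̂_st ≈ 0.4436, SE ≈ 0.0104

N = 13100; stratum weights W_h = N_h/N.
p̂_st = Σ W_h p̂_h = (4100·0.186 + 5600·0.510 + 3400·0.645)/13100 = 0.44363
V̂(p̂_st) = Σ W_h² (1 − n_h/N_h) p̂_h(1−p̂_h)/(n_h−1):
  stratum A: (4100/13100)²·(1 − 370/4100)·0.186·0.814/369 = 3.65646e-05
  stratum B: (5600/13100)²·(1 − 1071/5600)·0.510·0.490/1070 = 3.45168e-05
  stratum C: (3400/13100)²·(1 − 375/3400)·0.645·0.355/374 = 3.66926e-05
V̂(p̂_st) = 0.000107774; SE = √V̂ = 0.0103814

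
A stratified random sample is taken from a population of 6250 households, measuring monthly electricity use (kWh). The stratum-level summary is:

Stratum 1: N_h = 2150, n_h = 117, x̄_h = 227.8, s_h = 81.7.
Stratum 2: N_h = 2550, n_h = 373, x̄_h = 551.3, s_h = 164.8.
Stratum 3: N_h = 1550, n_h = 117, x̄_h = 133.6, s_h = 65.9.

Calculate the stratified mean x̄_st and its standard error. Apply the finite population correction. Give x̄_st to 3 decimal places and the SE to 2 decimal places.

x̄_st ≈ 336.426, SE ≈ 4.34

x̄_st = Σ W_h x̄_h = (2150·227.8 + 2550·551.3 + 1550·133.6)/6250 = 336.42640
V̂(x̄_st) = Σ W_h² (1 − n_h/N_h) s_h²/n_h, with W_h = N_h/N and N = 6250:
  stratum 1: (2150/6250)²·(1 − 117/2150)·81.7²/117 = 6.38372
  stratum 2: (2550/6250)²·(1 − 373/2550)·164.8²/373 = 10.3477
  stratum 3: (1550/6250)²·(1 − 117/1550)·65.9²/117 = 2.11058
V̂(x̄_st) = 18.842
SE(x̄_st) = √18.842 = 4.34074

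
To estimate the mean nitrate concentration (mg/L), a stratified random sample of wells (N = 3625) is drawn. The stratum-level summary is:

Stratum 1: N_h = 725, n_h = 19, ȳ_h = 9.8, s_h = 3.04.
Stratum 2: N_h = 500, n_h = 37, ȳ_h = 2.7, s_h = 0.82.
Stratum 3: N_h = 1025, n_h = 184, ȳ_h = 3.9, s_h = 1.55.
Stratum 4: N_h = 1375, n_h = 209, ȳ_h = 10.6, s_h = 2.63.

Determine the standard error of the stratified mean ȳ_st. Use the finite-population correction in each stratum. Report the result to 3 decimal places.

SE(ȳ_st) ≈ 0.155

V̂(ȳ_st) = Σ W_h² (1 − n_h/N_h) s_h²/n_h, with W_h = N_h/N and N = 3625:
  stratum 1: (725/3625)²·(1 − 19/725)·3.04²/19 = 0.0189461
  stratum 2: (500/3625)²·(1 − 37/500)·0.82²/37 = 0.000320155
  stratum 3: (1025/3625)²·(1 − 184/1025)·1.55²/184 = 0.000856543
  stratum 4: (1375/3625)²·(1 − 209/1375)·2.63²/209 = 0.00403785
V̂(ȳ_st) = 0.0241607
SE(ȳ_st) = √0.0241607 = 0.155437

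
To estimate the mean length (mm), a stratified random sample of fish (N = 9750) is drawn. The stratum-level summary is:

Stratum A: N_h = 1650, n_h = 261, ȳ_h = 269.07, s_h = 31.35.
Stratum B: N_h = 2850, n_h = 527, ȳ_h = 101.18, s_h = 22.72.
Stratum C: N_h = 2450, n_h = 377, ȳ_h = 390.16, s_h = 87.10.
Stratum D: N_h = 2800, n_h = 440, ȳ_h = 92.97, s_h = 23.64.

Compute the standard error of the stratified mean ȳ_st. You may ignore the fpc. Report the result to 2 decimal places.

V̂(ȳ_st) = Σ W_h² s_h²/n_h, with W_h = N_h/N and N = 9750:
  stratum A: (1650/9750)²·31.35²/261 = 0.107843
  stratum B: (2850/9750)²·22.72²/527 = 0.0836925
  stratum C: (2450/9750)²·87.10²/377 = 1.27063
  stratum D: (2800/9750)²·23.64²/440 = 0.104749
V̂(ȳ_st) = 1.56691
SE(ȳ_st) = √1.56691 = 1.25176

SE(ȳ_st) ≈ 1.25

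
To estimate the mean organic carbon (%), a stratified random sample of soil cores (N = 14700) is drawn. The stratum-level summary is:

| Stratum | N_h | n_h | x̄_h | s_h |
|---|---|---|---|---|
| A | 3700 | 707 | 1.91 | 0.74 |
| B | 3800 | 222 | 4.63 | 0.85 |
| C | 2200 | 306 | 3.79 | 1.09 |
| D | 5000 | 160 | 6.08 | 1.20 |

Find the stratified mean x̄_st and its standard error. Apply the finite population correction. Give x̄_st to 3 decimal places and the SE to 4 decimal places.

x̄_st = Σ W_h x̄_h = (3700·1.91 + 3800·4.63 + 2200·3.79 + 5000·6.08)/14700 = 4.31286
V̂(x̄_st) = Σ W_h² (1 − n_h/N_h) s_h²/n_h, with W_h = N_h/N and N = 14700:
  stratum A: (3700/14700)²·(1 − 707/3700)·0.74²/707 = 3.96934e-05
  stratum B: (3800/14700)²·(1 − 222/3800)·0.85²/222 = 0.000204774
  stratum C: (2200/14700)²·(1 − 306/2200)·1.09²/306 = 7.48686e-05
  stratum D: (5000/14700)²·(1 − 160/5000)·1.20²/160 = 0.00100791
V̂(x̄_st) = 0.00132725
SE(x̄_st) = √0.00132725 = 0.0364314

x̄_st ≈ 4.313, SE ≈ 0.0364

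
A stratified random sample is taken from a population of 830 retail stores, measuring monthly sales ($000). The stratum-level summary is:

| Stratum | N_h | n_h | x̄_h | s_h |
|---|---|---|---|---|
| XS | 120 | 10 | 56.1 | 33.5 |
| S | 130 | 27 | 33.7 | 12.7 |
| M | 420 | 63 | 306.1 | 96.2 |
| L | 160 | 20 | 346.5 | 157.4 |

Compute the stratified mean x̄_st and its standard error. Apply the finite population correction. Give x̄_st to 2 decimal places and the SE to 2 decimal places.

x̄_st ≈ 235.08, SE ≈ 8.63

x̄_st = Σ W_h x̄_h = (120·56.1 + 130·33.7 + 420·306.1 + 160·346.5)/830 = 235.07831
V̂(x̄_st) = Σ W_h² (1 − n_h/N_h) s_h²/n_h, with W_h = N_h/N and N = 830:
  stratum XS: (120/830)²·(1 − 10/120)·33.5²/10 = 2.15034
  stratum S: (130/830)²·(1 − 27/130)·12.7²/27 = 0.11611
  stratum M: (420/830)²·(1 − 63/420)·96.2²/63 = 31.9721
  stratum L: (160/830)²·(1 − 20/160)·157.4²/20 = 40.2783
V̂(x̄_st) = 74.5168
SE(x̄_st) = √74.5168 = 8.63231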